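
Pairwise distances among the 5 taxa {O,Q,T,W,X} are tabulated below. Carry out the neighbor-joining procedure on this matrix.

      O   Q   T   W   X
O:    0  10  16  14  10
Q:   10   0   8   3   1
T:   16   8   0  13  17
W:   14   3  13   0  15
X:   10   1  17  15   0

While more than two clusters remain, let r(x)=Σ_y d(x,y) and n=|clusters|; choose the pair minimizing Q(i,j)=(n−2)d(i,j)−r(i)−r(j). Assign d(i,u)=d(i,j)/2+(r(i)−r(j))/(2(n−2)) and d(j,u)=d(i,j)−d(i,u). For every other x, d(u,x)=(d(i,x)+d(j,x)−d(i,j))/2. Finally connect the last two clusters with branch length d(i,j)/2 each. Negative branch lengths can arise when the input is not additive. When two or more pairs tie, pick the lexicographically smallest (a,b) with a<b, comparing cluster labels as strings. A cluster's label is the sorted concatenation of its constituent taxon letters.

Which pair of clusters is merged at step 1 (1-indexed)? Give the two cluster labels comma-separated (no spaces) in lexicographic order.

O,X

1. join O+X (d=10, Q=-63) ⇒ OX; edges |O|=37/6, |X|=23/6
  updated: d(OX,Q)=1/2, d(OX,T)=23/2, d(OX,W)=19/2
2. join OX+Q (d=1/2, Q=-32) ⇒ OQX; edges |OX|=11/4, |Q|=-9/4
  updated: d(OQX,T)=19/2, d(OQX,W)=6
3. join OQX+T (d=19/2, Q=-57/2) ⇒ OQTX; edges |OQX|=5/4, |T|=33/4
  updated: d(OQTX,W)=19/4
4. join OQTX+W (d=19/4) ⇒ OQTWX; edges |OQTX|=19/8, |W|=19/8
final tree: ((((O:37/6,X:23/6):11/4,Q:-9/4):5/4,T:33/4):19/8,W:19/8)
total length: 99/4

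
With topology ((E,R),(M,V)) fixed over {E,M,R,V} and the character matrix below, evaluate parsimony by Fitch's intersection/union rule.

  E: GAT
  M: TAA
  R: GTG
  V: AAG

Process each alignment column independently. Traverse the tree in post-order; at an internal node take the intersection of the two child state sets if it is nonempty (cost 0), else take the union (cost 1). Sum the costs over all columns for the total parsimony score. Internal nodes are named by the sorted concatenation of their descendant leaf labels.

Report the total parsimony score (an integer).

[col 0] ER: children E:{G}, R:{G} ∩→ {G}; cost 0
[col 0] MV: children M:{T}, V:{A} ∪→ {A,T}; cost 1
[col 0] EMRV: children ER:{G}, MV:{A,T} ∪→ {A,G,T}; cost 1
[col 1] ER: children E:{A}, R:{T} ∪→ {A,T}; cost 1
[col 1] MV: children M:{A}, V:{A} ∩→ {A}; cost 0
[col 1] EMRV: children ER:{A,T}, MV:{A} ∩→ {A}; cost 0
[col 2] ER: children E:{T}, R:{G} ∪→ {G,T}; cost 1
[col 2] MV: children M:{A}, V:{G} ∪→ {A,G}; cost 1
[col 2] EMRV: children ER:{G,T}, MV:{A,G} ∩→ {G}; cost 0
per-site changes: [2, 1, 2]; total = 5

5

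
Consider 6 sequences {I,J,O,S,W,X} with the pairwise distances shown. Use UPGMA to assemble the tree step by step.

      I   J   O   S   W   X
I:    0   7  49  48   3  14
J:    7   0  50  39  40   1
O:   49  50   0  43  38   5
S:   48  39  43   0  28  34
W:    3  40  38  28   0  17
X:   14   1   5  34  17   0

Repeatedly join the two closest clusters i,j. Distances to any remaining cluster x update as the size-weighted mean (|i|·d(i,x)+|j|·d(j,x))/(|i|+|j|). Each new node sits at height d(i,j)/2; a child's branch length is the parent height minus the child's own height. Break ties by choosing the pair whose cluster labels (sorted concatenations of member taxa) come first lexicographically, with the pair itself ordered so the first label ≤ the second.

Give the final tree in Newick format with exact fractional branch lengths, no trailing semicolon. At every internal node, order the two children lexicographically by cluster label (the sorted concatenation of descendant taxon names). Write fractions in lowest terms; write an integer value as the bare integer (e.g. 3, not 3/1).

1. join J+X (d=1) ⇒ JX; edges |J|=1/2, |X|=1/2
  updated: d(I,JX)=21/2, d(JX,O)=55/2, d(JX,S)=73/2, d(JX,W)=57/2
2. join I+W (d=3) ⇒ IW; edges |I|=3/2, |W|=3/2
  updated: d(IW,JX)=39/2, d(IW,O)=87/2, d(IW,S)=38
3. join IW+JX (d=39/2) ⇒ IJWX; edges |IW|=33/4, |JX|=37/4
  updated: d(IJWX,O)=71/2, d(IJWX,S)=149/4
4. join IJWX+O (d=71/2) ⇒ IJOWX; edges |IJWX|=8, |O|=71/4
  updated: d(IJOWX,S)=192/5
5. join IJOWX+S (d=192/5) ⇒ IJOSWX; edges |IJOWX|=29/20, |S|=96/5
final tree: ((((I:3/2,W:3/2):33/4,(J:1/2,X:1/2):37/4):8,O:71/4):29/20,S:96/5)
total length: 679/10

((((I:3/2,W:3/2):33/4,(J:1/2,X:1/2):37/4):8,O:71/4):29/20,S:96/5)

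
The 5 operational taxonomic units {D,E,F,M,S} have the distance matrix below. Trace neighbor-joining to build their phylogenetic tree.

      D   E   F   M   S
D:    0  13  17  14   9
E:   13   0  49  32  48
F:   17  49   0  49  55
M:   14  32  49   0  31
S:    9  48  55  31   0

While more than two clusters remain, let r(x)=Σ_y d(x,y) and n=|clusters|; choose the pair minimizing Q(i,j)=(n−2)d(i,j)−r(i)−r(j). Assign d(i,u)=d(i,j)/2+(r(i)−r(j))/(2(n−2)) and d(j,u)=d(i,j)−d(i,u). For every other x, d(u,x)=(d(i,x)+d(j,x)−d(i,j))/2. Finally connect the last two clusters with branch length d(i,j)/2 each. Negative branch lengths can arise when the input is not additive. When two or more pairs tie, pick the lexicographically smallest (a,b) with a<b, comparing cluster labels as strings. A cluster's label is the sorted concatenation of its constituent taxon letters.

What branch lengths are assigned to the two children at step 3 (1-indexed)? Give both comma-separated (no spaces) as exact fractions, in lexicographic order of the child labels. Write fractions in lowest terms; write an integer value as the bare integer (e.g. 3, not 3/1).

23/8,157/8

1. join M+S (d=31, Q=-176) ⇒ MS; edges |M|=38/3, |S|=55/3
  updated: d(D,MS)=-4, d(E,MS)=49/2, d(F,MS)=73/2
2. join D+F (d=17, Q=-189/2) ⇒ DF; edges |D|=-85/8, |F|=221/8
  updated: d(DF,E)=45/2, d(DF,MS)=31/4
3. join DF+E (d=45/2, Q=-219/4) ⇒ DEF; edges |DF|=23/8, |E|=157/8
  updated: d(DEF,MS)=39/8
4. join DEF+MS (d=39/8) ⇒ DEFMS; edges |DEF|=39/16, |MS|=39/16
final tree: (((D:-85/8,F:221/8):23/8,E:157/8):39/16,(M:38/3,S:55/3):39/16)
total length: 603/8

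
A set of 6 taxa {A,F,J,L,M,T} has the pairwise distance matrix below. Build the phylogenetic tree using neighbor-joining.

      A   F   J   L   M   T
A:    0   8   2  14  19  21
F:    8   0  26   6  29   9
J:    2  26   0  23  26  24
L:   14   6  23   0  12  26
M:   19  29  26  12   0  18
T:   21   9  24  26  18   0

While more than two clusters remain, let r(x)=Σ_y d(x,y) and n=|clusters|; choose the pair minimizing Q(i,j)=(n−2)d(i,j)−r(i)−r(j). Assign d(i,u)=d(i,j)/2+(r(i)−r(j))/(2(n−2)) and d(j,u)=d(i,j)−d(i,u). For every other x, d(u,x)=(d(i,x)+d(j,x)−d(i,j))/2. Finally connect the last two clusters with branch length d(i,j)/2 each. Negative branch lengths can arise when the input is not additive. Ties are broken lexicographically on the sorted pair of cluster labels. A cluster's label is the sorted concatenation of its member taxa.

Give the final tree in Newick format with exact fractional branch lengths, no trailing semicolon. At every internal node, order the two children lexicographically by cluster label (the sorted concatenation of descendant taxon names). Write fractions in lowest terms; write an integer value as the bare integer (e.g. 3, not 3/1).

step 1: merge (A,J) at d=2, Q=-157; branch lengths A→-29/8, J→45/8; new cluster AJ
  updated: d(AJ,F)=16, d(AJ,L)=35/2, d(AJ,M)=43/2, d(AJ,T)=43/2
step 2: merge (F,T) at d=9, Q=-215/2; branch lengths F→25/12, T→83/12; new cluster FT
  updated: d(AJ,FT)=57/4, d(FT,L)=23/2, d(FT,M)=19
step 3: merge (AJ,FT) at d=57/4, Q=-139/2; branch lengths AJ→37/4, FT→5; new cluster AFJT
  updated: d(AFJT,L)=59/8, d(AFJT,M)=105/8
step 4: merge (AFJT,L) at d=59/8, Q=-65/2; branch lengths AFJT→17/4, L→25/8; new cluster AFJLT
  updated: d(AFJLT,M)=71/8
step 5: merge (AFJLT,M) at d=71/8; branch lengths AFJLT→71/16, M→71/16; new cluster AFJLMT
final tree: ((((A:-29/8,J:45/8):37/4,(F:25/12,T:83/12):5):17/4,L:25/8):71/16,M:71/16)
total length: 83/2

((((A:-29/8,J:45/8):37/4,(F:25/12,T:83/12):5):17/4,L:25/8):71/16,M:71/16)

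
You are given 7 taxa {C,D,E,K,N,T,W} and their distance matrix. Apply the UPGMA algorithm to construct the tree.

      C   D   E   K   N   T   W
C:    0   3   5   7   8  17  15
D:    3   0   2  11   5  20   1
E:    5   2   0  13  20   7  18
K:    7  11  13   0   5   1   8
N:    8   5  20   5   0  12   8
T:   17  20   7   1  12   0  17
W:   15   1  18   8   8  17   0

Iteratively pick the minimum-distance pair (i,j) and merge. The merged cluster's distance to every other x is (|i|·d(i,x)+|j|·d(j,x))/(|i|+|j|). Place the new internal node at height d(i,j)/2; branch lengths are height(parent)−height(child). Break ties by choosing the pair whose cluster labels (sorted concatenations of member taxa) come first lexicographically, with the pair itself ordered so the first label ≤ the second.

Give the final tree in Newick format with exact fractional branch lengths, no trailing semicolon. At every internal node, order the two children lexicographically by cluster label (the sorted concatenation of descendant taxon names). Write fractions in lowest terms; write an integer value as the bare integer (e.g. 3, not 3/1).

1. join D+W (d=1) ⇒ DW; edges |D|=1/2, |W|=1/2
  updated: d(C,DW)=9, d(DW,E)=10, d(DW,K)=19/2, d(DW,N)=13/2, d(DW,T)=37/2
2. join K+T (d=1) ⇒ KT; edges |K|=1/2, |T|=1/2
  updated: d(C,KT)=12, d(DW,KT)=14, d(E,KT)=10, d(KT,N)=17/2
3. join C+E (d=5) ⇒ CE; edges |C|=5/2, |E|=5/2
  updated: d(CE,DW)=19/2, d(CE,KT)=11, d(CE,N)=14
4. join DW+N (d=13/2) ⇒ DNW; edges |DW|=11/4, |N|=13/4
  updated: d(CE,DNW)=11, d(DNW,KT)=73/6
5. join CE+DNW (d=11) ⇒ CDENW; edges |CE|=3, |DNW|=9/4
  updated: d(CDENW,KT)=117/10
6. join CDENW+KT (d=117/10) ⇒ CDEKNTW; edges |CDENW|=7/20, |KT|=107/20
final tree: (((C:5/2,E:5/2):3,((D:1/2,W:1/2):11/4,N:13/4):9/4):7/20,(K:1/2,T:1/2):107/20)
total length: 479/20

(((C:5/2,E:5/2):3,((D:1/2,W:1/2):11/4,N:13/4):9/4):7/20,(K:1/2,T:1/2):107/20)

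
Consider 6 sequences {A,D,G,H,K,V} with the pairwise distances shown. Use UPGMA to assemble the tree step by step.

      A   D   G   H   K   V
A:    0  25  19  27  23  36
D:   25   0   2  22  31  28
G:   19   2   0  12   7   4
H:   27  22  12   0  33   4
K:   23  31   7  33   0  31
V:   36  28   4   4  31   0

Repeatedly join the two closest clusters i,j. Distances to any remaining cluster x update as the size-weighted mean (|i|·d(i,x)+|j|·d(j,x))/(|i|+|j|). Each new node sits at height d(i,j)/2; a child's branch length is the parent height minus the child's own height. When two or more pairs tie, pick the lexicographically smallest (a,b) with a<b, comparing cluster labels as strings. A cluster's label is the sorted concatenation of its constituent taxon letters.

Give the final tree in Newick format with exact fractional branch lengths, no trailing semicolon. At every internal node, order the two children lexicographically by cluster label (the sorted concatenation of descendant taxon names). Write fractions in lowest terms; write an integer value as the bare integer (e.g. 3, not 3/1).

((A:23/2,K:23/2):25/16,((D:1,G:1):29/4,(H:2,V:2):25/4):77/16)

1. join D+G (d=2) ⇒ DG; edges |D|=1, |G|=1
  updated: d(A,DG)=22, d(DG,H)=17, d(DG,K)=19, d(DG,V)=16
2. join H+V (d=4) ⇒ HV; edges |H|=2, |V|=2
  updated: d(A,HV)=63/2, d(DG,HV)=33/2, d(HV,K)=32
3. join DG+HV (d=33/2) ⇒ DGHV; edges |DG|=29/4, |HV|=25/4
  updated: d(A,DGHV)=107/4, d(DGHV,K)=51/2
4. join A+K (d=23) ⇒ AK; edges |A|=23/2, |K|=23/2
  updated: d(AK,DGHV)=209/8
5. join AK+DGHV (d=209/8) ⇒ ADGHKV; edges |AK|=25/16, |DGHV|=77/16
final tree: ((A:23/2,K:23/2):25/16,((D:1,G:1):29/4,(H:2,V:2):25/4):77/16)
total length: 391/8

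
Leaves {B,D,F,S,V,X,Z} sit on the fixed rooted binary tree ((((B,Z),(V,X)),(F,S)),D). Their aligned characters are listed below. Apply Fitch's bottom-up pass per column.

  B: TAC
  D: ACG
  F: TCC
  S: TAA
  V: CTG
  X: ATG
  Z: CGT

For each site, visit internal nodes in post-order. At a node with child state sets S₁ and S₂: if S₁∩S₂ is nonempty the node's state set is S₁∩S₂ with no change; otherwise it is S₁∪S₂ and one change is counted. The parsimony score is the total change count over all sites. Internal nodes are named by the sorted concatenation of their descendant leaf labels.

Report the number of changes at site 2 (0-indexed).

4

[col 0] BZ: children B:{T}, Z:{C} ∪→ {C,T}; cost 1
[col 0] VX: children V:{C}, X:{A} ∪→ {A,C}; cost 1
[col 0] BVXZ: children BZ:{C,T}, VX:{A,C} ∩→ {C}; cost 0
[col 0] FS: children F:{T}, S:{T} ∩→ {T}; cost 0
[col 0] BFSVXZ: children BVXZ:{C}, FS:{T} ∪→ {C,T}; cost 1
[col 0] BDFSVXZ: children BFSVXZ:{C,T}, D:{A} ∪→ {A,C,T}; cost 1
[col 1] BZ: children B:{A}, Z:{G} ∪→ {A,G}; cost 1
[col 1] VX: children V:{T}, X:{T} ∩→ {T}; cost 0
[col 1] BVXZ: children BZ:{A,G}, VX:{T} ∪→ {A,G,T}; cost 1
[col 1] FS: children F:{C}, S:{A} ∪→ {A,C}; cost 1
[col 1] BFSVXZ: children BVXZ:{A,G,T}, FS:{A,C} ∩→ {A}; cost 0
[col 1] BDFSVXZ: children BFSVXZ:{A}, D:{C} ∪→ {A,C}; cost 1
[col 2] BZ: children B:{C}, Z:{T} ∪→ {C,T}; cost 1
[col 2] VX: children V:{G}, X:{G} ∩→ {G}; cost 0
[col 2] BVXZ: children BZ:{C,T}, VX:{G} ∪→ {C,G,T}; cost 1
[col 2] FS: children F:{C}, S:{A} ∪→ {A,C}; cost 1
[col 2] BFSVXZ: children BVXZ:{C,G,T}, FS:{A,C} ∩→ {C}; cost 0
[col 2] BDFSVXZ: children BFSVXZ:{C}, D:{G} ∪→ {C,G}; cost 1
per-site changes: [4, 4, 4]; total = 12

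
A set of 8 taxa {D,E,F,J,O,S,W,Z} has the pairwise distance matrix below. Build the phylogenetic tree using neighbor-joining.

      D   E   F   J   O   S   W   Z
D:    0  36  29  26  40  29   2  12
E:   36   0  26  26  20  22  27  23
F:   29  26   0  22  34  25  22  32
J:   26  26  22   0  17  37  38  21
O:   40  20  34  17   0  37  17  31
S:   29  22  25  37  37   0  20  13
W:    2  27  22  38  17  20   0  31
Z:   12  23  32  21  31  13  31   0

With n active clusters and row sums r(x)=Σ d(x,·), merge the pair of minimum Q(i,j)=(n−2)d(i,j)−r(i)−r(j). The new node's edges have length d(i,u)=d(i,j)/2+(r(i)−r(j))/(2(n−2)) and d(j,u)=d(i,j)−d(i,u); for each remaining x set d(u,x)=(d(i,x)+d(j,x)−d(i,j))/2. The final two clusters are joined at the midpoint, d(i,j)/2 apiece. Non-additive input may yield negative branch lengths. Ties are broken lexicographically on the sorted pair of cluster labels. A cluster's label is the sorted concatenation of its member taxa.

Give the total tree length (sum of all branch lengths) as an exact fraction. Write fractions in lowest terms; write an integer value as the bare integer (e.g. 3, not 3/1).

step 1: merge (D,W) at d=2, Q=-319; branch lengths D→29/12, W→-5/12; new cluster DW
  updated: d(DW,E)=61/2, d(DW,F)=49/2, d(DW,J)=31, d(DW,O)=55/2, d(DW,S)=47/2, d(DW,Z)=41/2
step 2: merge (J,O) at d=17, Q=-471/2; branch lengths J→29/4, O→39/4; new cluster JO
  updated: d(DW,JO)=83/4, d(E,JO)=29/2, d(F,JO)=39/2, d(JO,S)=57/2, d(JO,Z)=35/2
step 3: merge (S,Z) at d=13, Q=-166; branch lengths S→29/4, Z→23/4; new cluster SZ
  updated: d(DW,SZ)=31/2, d(E,SZ)=16, d(F,SZ)=22, d(JO,SZ)=33/2
step 4: merge (DW,SZ) at d=31/2, Q=-459/4; branch lengths DW→271/24, SZ→101/24; new cluster DSWZ
  updated: d(DSWZ,E)=31/2, d(DSWZ,F)=31/2, d(DSWZ,JO)=87/8
step 5: merge (DSWZ,F) at d=31/2, Q=-575/8; branch lengths DSWZ→95/32, F→401/32; new cluster DFSWZ
  updated: d(DFSWZ,E)=13, d(DFSWZ,JO)=119/16
step 6: merge (DFSWZ,E) at d=13, Q=-559/16; branch lengths DFSWZ→95/32, E→321/32; new cluster DEFSWZ
  updated: d(DEFSWZ,JO)=143/32
step 7: merge (DEFSWZ,JO) at d=143/32; branch lengths DEFSWZ→143/64, JO→143/64; new cluster DEFJOSWZ
final tree: (((((D:29/12,W:-5/12):271/24,(S:29/4,Z:23/4):101/24):95/32,F:401/32):95/32,E:321/32):143/64,(J:29/4,O:39/4):143/64)
total length: 2575/32

2575/32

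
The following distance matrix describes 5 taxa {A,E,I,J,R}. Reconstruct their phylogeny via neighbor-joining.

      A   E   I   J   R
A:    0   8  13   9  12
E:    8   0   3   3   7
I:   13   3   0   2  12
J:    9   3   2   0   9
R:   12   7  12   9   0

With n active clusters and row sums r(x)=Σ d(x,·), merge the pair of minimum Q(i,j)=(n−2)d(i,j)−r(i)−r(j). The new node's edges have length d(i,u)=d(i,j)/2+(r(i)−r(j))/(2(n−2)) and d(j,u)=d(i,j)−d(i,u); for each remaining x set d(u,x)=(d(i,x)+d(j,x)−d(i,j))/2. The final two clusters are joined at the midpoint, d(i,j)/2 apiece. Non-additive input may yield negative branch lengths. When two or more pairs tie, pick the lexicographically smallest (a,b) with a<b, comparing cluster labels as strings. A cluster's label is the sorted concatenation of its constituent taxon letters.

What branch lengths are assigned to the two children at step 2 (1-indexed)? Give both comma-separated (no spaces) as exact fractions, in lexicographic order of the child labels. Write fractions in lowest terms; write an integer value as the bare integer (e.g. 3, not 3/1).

1. join I+J (d=2, Q=-47) ⇒ IJ; edges |I|=13/6, |J|=-1/6
  updated: d(A,IJ)=10, d(E,IJ)=2, d(IJ,R)=19/2
2. join A+R (d=12, Q=-69/2) ⇒ AR; edges |A|=51/8, |R|=45/8
  updated: d(AR,E)=3/2, d(AR,IJ)=15/4
3. join AR+E (d=3/2, Q=-29/4) ⇒ AER; edges |AR|=13/8, |E|=-1/8
  updated: d(AER,IJ)=17/8
4. join AER+IJ (d=17/8) ⇒ AEIJR; edges |AER|=17/16, |IJ|=17/16
final tree: (((A:51/8,R:45/8):13/8,E:-1/8):17/16,(I:13/6,J:-1/6):17/16)
total length: 141/8

51/8,45/8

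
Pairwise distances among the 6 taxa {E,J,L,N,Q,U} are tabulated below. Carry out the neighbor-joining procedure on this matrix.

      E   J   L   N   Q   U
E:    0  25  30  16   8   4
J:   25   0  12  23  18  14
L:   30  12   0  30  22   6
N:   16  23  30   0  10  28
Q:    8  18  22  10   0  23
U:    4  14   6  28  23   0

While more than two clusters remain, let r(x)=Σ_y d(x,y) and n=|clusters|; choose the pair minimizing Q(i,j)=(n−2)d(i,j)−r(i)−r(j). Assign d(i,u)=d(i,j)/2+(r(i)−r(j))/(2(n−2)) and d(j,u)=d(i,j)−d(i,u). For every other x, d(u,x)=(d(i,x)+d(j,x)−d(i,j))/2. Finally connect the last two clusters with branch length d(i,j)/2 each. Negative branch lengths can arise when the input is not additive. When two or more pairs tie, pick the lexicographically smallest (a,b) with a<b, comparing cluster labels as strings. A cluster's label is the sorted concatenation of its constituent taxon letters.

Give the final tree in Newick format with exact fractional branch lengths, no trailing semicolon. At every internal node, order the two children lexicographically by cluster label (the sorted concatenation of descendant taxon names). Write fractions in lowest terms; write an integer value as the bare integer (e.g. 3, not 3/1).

(((E:79/16,(J:73/12,(L:49/8,U:-1/8):47/12):153/16):33/16,N:135/16):25/32,Q:25/32)

1. join L+U (d=6, Q=-151) ⇒ LU; edges |L|=49/8, |U|=-1/8
  updated: d(E,LU)=14, d(J,LU)=10, d(LU,N)=26, d(LU,Q)=39/2
2. join J+LU (d=10, Q=-231/2) ⇒ JLU; edges |J|=73/12, |LU|=47/12
  updated: d(E,JLU)=29/2, d(JLU,N)=39/2, d(JLU,Q)=55/4
3. join E+JLU (d=29/2, Q=-229/4) ⇒ EJLU; edges |E|=79/16, |JLU|=153/16
  updated: d(EJLU,N)=21/2, d(EJLU,Q)=29/8
4. join EJLU+N (d=21/2, Q=-193/8) ⇒ EJLNU; edges |EJLU|=33/16, |N|=135/16
  updated: d(EJLNU,Q)=25/16
5. join EJLNU+Q (d=25/16) ⇒ EJLNQU; edges |EJLNU|=25/32, |Q|=25/32
final tree: (((E:79/16,(J:73/12,(L:49/8,U:-1/8):47/12):153/16):33/16,N:135/16):25/32,Q:25/32)
total length: 681/16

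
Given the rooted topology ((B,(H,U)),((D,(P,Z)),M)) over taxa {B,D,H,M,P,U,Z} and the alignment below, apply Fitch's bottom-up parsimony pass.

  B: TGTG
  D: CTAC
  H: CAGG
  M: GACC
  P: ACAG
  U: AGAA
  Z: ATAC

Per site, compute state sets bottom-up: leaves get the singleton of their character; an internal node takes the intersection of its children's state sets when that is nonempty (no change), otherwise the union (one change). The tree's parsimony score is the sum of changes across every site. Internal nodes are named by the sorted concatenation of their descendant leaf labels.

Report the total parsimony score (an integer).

[col 0] HU: children H:{C}, U:{A} ∪→ {A,C}; cost 1
[col 0] BHU: children B:{T}, HU:{A,C} ∪→ {A,C,T}; cost 1
[col 0] PZ: children P:{A}, Z:{A} ∩→ {A}; cost 0
[col 0] DPZ: children D:{C}, PZ:{A} ∪→ {A,C}; cost 1
[col 0] DMPZ: children DPZ:{A,C}, M:{G} ∪→ {A,C,G}; cost 1
[col 0] BDHMPUZ: children BHU:{A,C,T}, DMPZ:{A,C,G} ∩→ {A,C}; cost 0
[col 1] HU: children H:{A}, U:{G} ∪→ {A,G}; cost 1
[col 1] BHU: children B:{G}, HU:{A,G} ∩→ {G}; cost 0
[col 1] PZ: children P:{C}, Z:{T} ∪→ {C,T}; cost 1
[col 1] DPZ: children D:{T}, PZ:{C,T} ∩→ {T}; cost 0
[col 1] DMPZ: children DPZ:{T}, M:{A} ∪→ {A,T}; cost 1
[col 1] BDHMPUZ: children BHU:{G}, DMPZ:{A,T} ∪→ {A,G,T}; cost 1
[col 2] HU: children H:{G}, U:{A} ∪→ {A,G}; cost 1
[col 2] BHU: children B:{T}, HU:{A,G} ∪→ {A,G,T}; cost 1
[col 2] PZ: children P:{A}, Z:{A} ∩→ {A}; cost 0
[col 2] DPZ: children D:{A}, PZ:{A} ∩→ {A}; cost 0
[col 2] DMPZ: children DPZ:{A}, M:{C} ∪→ {A,C}; cost 1
[col 2] BDHMPUZ: children BHU:{A,G,T}, DMPZ:{A,C} ∩→ {A}; cost 0
[col 3] HU: children H:{G}, U:{A} ∪→ {A,G}; cost 1
[col 3] BHU: children B:{G}, HU:{A,G} ∩→ {G}; cost 0
[col 3] PZ: children P:{G}, Z:{C} ∪→ {C,G}; cost 1
[col 3] DPZ: children D:{C}, PZ:{C,G} ∩→ {C}; cost 0
[col 3] DMPZ: children DPZ:{C}, M:{C} ∩→ {C}; cost 0
[col 3] BDHMPUZ: children BHU:{G}, DMPZ:{C} ∪→ {C,G}; cost 1
per-site changes: [4, 4, 3, 3]; total = 14

14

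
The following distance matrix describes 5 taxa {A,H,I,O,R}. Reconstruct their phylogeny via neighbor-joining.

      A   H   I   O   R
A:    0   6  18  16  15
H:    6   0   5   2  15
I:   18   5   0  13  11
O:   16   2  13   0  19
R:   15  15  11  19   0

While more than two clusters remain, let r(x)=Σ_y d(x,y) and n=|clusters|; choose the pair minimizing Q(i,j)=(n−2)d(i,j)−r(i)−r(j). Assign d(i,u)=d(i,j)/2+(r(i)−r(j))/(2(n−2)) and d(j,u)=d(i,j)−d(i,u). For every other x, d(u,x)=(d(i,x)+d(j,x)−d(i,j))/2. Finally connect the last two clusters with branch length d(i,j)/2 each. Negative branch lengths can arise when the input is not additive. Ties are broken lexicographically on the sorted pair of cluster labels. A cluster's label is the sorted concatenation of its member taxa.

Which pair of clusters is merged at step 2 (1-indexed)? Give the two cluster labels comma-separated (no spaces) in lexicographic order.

A,IR

iteration 1: select I,R (d=11, Q=-74); attach at lengths (10/3, 23/3); label the merged cluster IR
  updated: d(A,IR)=11, d(H,IR)=9/2, d(IR,O)=21/2
iteration 2: select A,IR (d=11, Q=-37); attach at lengths (29/4, 15/4); label the merged cluster AIR
  updated: d(AIR,H)=-1/4, d(AIR,O)=31/4
iteration 3: select AIR,H (d=-1/4, Q=-19/2); attach at lengths (11/4, -3); label the merged cluster AHIR
  updated: d(AHIR,O)=5
iteration 4: select AHIR,O (d=5); attach at lengths (5/2, 5/2); label the merged cluster AHIOR
final tree: (((A:29/4,(I:10/3,R:23/3):15/4):11/4,H:-3):5/2,O:5/2)
total length: 107/4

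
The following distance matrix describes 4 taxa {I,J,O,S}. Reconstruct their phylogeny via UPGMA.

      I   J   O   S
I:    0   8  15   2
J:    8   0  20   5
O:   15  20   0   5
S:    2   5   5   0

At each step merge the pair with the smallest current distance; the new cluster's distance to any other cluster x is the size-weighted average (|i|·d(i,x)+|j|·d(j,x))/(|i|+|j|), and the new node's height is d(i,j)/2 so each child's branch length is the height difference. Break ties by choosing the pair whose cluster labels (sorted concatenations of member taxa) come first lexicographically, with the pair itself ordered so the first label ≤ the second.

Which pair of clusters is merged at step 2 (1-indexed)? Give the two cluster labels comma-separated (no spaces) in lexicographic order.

IS,J

iteration 1: select I,S (d=2); attach at lengths (1, 1); label the merged cluster IS
  updated: d(IS,J)=13/2, d(IS,O)=10
iteration 2: select IS,J (d=13/2); attach at lengths (9/4, 13/4); label the merged cluster IJS
  updated: d(IJS,O)=40/3
iteration 3: select IJS,O (d=40/3); attach at lengths (41/12, 20/3); label the merged cluster IJOS
final tree: (((I:1,S:1):9/4,J:13/4):41/12,O:20/3)
total length: 211/12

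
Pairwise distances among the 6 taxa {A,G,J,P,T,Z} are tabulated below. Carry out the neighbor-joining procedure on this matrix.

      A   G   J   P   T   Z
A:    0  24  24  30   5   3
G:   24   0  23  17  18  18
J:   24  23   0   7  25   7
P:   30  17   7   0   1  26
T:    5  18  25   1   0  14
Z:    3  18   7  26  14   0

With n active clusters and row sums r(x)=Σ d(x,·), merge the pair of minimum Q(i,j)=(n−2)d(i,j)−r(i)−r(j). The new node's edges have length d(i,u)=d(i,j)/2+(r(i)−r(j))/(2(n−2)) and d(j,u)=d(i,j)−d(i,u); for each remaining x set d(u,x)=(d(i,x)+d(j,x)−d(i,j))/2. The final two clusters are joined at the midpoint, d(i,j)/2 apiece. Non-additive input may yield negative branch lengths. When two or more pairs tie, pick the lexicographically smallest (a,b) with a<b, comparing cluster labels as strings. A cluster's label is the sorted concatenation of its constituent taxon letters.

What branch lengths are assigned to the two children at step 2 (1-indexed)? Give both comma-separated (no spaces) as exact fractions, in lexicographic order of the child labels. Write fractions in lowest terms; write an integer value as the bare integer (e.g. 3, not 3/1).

5/12,7/12

1. join A+Z (d=3, Q=-142) ⇒ AZ; edges |A|=15/4, |Z|=-3/4
  updated: d(AZ,G)=39/2, d(AZ,J)=14, d(AZ,P)=53/2, d(AZ,T)=8
2. join P+T (d=1, Q=-201/2) ⇒ PT; edges |P|=5/12, |T|=7/12
  updated: d(AZ,PT)=67/4, d(G,PT)=17, d(J,PT)=31/2
3. join AZ+J (d=14, Q=-299/4) ⇒ AJZ; edges |AZ|=103/16, |J|=121/16
  updated: d(AJZ,G)=57/4, d(AJZ,PT)=73/8
4. join AJZ+G (d=57/4, Q=-323/8) ⇒ AGJZ; edges |AJZ|=51/16, |G|=177/16
  updated: d(AGJZ,PT)=95/16
5. join AGJZ+PT (d=95/16) ⇒ AGJPTZ; edges |AGJZ|=95/32, |PT|=95/32
final tree: ((((A:15/4,Z:-3/4):103/16,J:121/16):51/16,G:177/16):95/32,(P:5/12,T:7/12):95/32)
total length: 611/16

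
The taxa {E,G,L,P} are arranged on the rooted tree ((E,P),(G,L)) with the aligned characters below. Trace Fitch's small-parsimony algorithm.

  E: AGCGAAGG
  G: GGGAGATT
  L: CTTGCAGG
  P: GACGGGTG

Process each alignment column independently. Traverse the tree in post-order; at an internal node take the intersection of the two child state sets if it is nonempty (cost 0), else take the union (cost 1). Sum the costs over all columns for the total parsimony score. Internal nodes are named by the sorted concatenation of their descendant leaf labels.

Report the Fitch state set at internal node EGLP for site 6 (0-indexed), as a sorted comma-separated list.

site 0, node EP: E={A} ∪ P={G} → {A,G} (+1)
site 0, node GL: G={G} ∪ L={C} → {C,G} (+1)
site 0, node EGLP: EP={A,G} ∩ GL={C,G} → {G} (+0)
site 1, node EP: E={G} ∪ P={A} → {A,G} (+1)
site 1, node GL: G={G} ∪ L={T} → {G,T} (+1)
site 1, node EGLP: EP={A,G} ∩ GL={G,T} → {G} (+0)
site 2, node EP: E={C} ∩ P={C} → {C} (+0)
site 2, node GL: G={G} ∪ L={T} → {G,T} (+1)
site 2, node EGLP: EP={C} ∪ GL={G,T} → {C,G,T} (+1)
site 3, node EP: E={G} ∩ P={G} → {G} (+0)
site 3, node GL: G={A} ∪ L={G} → {A,G} (+1)
site 3, node EGLP: EP={G} ∩ GL={A,G} → {G} (+0)
site 4, node EP: E={A} ∪ P={G} → {A,G} (+1)
site 4, node GL: G={G} ∪ L={C} → {C,G} (+1)
site 4, node EGLP: EP={A,G} ∩ GL={C,G} → {G} (+0)
site 5, node EP: E={A} ∪ P={G} → {A,G} (+1)
site 5, node GL: G={A} ∩ L={A} → {A} (+0)
site 5, node EGLP: EP={A,G} ∩ GL={A} → {A} (+0)
site 6, node EP: E={G} ∪ P={T} → {G,T} (+1)
site 6, node GL: G={T} ∪ L={G} → {G,T} (+1)
site 6, node EGLP: EP={G,T} ∩ GL={G,T} → {G,T} (+0)
site 7, node EP: E={G} ∩ P={G} → {G} (+0)
site 7, node GL: G={T} ∪ L={G} → {G,T} (+1)
site 7, node EGLP: EP={G} ∩ GL={G,T} → {G} (+0)
per-site changes: [2, 2, 2, 1, 2, 1, 2, 1]; total = 13

G,T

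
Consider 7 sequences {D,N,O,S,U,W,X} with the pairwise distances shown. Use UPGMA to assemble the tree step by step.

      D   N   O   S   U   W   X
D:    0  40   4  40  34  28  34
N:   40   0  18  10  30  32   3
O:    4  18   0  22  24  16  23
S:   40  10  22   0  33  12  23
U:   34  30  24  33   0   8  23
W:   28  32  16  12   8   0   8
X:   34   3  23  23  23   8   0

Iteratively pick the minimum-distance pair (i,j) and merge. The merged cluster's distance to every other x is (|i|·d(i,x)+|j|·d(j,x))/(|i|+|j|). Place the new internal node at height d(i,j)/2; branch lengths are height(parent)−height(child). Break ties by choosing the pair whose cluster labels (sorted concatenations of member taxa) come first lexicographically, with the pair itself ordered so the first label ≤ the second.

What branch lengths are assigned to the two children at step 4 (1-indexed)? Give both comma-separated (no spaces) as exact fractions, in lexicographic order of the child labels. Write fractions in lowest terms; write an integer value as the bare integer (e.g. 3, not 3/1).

27/4,33/4

step 1: merge (N,X) at d=3; branch lengths N→3/2, X→3/2; new cluster NX
  updated: d(D,NX)=37, d(NX,O)=41/2, d(NX,S)=33/2, d(NX,U)=53/2, d(NX,W)=20
step 2: merge (D,O) at d=4; branch lengths D→2, O→2; new cluster DO
  updated: d(DO,NX)=115/4, d(DO,S)=31, d(DO,U)=29, d(DO,W)=22
step 3: merge (U,W) at d=8; branch lengths U→4, W→4; new cluster UW
  updated: d(DO,UW)=51/2, d(NX,UW)=93/4, d(S,UW)=45/2
step 4: merge (NX,S) at d=33/2; branch lengths NX→27/4, S→33/4; new cluster NSX
  updated: d(DO,NSX)=59/2, d(NSX,UW)=23
step 5: merge (NSX,UW) at d=23; branch lengths NSX→13/4, UW→15/2; new cluster NSUWX
  updated: d(DO,NSUWX)=279/10
step 6: merge (DO,NSUWX) at d=279/10; branch lengths DO→239/20, NSUWX→49/20; new cluster DNOSUWX
final tree: ((D:2,O:2):239/20,(((N:3/2,X:3/2):27/4,S:33/4):13/4,(U:4,W:4):15/2):49/20)
total length: 1103/20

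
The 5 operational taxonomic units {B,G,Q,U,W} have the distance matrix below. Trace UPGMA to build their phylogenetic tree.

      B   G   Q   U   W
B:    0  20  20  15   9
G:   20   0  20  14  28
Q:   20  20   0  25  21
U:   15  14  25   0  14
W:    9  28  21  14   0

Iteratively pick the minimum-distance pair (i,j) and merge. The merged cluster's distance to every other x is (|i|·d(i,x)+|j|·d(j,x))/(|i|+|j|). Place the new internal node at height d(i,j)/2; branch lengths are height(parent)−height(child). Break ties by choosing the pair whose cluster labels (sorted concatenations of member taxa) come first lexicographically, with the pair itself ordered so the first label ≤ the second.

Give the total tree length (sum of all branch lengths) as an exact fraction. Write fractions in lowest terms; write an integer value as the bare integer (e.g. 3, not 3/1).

341/8

1. join B+W (d=9) ⇒ BW; edges |B|=9/2, |W|=9/2
  updated: d(BW,G)=24, d(BW,Q)=41/2, d(BW,U)=29/2
2. join G+U (d=14) ⇒ GU; edges |G|=7, |U|=7
  updated: d(BW,GU)=77/4, d(GU,Q)=45/2
3. join BW+GU (d=77/4) ⇒ BGUW; edges |BW|=41/8, |GU|=21/8
  updated: d(BGUW,Q)=43/2
4. join BGUW+Q (d=43/2) ⇒ BGQUW; edges |BGUW|=9/8, |Q|=43/4
final tree: (((B:9/2,W:9/2):41/8,(G:7,U:7):21/8):9/8,Q:43/4)
total length: 341/8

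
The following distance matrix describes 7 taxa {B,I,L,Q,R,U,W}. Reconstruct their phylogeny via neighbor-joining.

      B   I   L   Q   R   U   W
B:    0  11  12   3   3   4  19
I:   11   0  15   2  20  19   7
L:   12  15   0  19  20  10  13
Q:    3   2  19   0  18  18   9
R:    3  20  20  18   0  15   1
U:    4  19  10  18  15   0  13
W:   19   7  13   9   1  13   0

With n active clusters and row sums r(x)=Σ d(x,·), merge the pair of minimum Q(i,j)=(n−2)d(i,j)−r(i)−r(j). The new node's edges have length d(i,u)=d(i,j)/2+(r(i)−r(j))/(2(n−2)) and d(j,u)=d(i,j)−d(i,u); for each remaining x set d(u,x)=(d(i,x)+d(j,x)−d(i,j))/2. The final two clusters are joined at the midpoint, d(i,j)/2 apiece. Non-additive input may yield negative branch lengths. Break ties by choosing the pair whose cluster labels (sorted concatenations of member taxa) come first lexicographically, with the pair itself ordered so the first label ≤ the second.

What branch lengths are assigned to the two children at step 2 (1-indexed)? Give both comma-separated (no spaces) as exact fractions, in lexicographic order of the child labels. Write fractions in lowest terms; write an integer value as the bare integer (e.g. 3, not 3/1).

13/8,3/8

iteration 1: select R,W (d=1, Q=-134); attach at lengths (2, -1); label the merged cluster RW
  updated: d(B,RW)=21/2, d(I,RW)=13, d(L,RW)=16, d(Q,RW)=13, d(RW,U)=27/2
iteration 2: select I,Q (d=2, Q=-107); attach at lengths (13/8, 3/8); label the merged cluster IQ
  updated: d(B,IQ)=6, d(IQ,L)=16, d(IQ,RW)=12, d(IQ,U)=35/2
iteration 3: select L,U (d=10, Q=-69); attach at lengths (13/2, 7/2); label the merged cluster LU
  updated: d(B,LU)=3, d(IQ,LU)=47/4, d(LU,RW)=39/4
iteration 4: select B,LU (d=3, Q=-38); attach at lengths (1/4, 11/4); label the merged cluster BLU
  updated: d(BLU,IQ)=59/8, d(BLU,RW)=69/8
iteration 5: select BLU,IQ (d=59/8, Q=-28); attach at lengths (2, 43/8); label the merged cluster BILQU
  updated: d(BILQU,RW)=53/8
iteration 6: select BILQU,RW (d=53/8); attach at lengths (53/16, 53/16); label the merged cluster BILQRUW
final tree: (((B:1/4,(L:13/2,U:7/2):11/4):2,(I:13/8,Q:3/8):43/8):53/16,(R:2,W:-1):53/16)
total length: 30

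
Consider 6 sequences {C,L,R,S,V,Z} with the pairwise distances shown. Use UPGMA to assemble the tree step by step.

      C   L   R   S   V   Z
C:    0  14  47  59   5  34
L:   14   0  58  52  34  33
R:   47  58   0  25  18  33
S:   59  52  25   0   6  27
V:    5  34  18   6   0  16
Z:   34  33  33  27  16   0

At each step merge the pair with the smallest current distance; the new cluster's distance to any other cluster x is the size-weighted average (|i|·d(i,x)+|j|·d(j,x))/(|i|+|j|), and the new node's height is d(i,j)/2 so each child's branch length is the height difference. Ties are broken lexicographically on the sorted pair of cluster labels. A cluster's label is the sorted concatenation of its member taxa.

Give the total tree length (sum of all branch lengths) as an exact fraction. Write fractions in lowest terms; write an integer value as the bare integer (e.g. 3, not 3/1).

iteration 1: select C,V (d=5); attach at lengths (5/2, 5/2); label the merged cluster CV
  updated: d(CV,L)=24, d(CV,R)=65/2, d(CV,S)=65/2, d(CV,Z)=25
iteration 2: select CV,L (d=24); attach at lengths (19/2, 12); label the merged cluster CLV
  updated: d(CLV,R)=41, d(CLV,S)=39, d(CLV,Z)=83/3
iteration 3: select R,S (d=25); attach at lengths (25/2, 25/2); label the merged cluster RS
  updated: d(CLV,RS)=40, d(RS,Z)=30
iteration 4: select CLV,Z (d=83/3); attach at lengths (11/6, 83/6); label the merged cluster CLVZ
  updated: d(CLVZ,RS)=75/2
iteration 5: select CLVZ,RS (d=75/2); attach at lengths (59/12, 25/4); label the merged cluster CLRSVZ
final tree: ((((C:5/2,V:5/2):19/2,L:12):11/6,Z:83/6):59/12,(R:25/2,S:25/2):25/4)
total length: 235/3

235/3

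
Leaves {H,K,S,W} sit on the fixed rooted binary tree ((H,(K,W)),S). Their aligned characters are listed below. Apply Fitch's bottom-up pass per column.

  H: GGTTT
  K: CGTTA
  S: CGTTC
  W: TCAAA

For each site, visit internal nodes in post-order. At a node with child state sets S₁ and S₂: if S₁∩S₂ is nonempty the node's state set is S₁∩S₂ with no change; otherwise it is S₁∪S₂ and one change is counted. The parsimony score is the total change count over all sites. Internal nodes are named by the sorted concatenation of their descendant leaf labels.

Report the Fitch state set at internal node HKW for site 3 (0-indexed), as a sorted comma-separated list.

T

KW@0: {C} ∪ {T} = {C,T} (union, +1)
HKW@0: {G} ∪ {C,T} = {C,G,T} (union, +1)
HKSW@0: {C,G,T} ∩ {C} = {C} (intersection, +0)
KW@1: {G} ∪ {C} = {C,G} (union, +1)
HKW@1: {G} ∩ {C,G} = {G} (intersection, +0)
HKSW@1: {G} ∩ {G} = {G} (intersection, +0)
KW@2: {T} ∪ {A} = {A,T} (union, +1)
HKW@2: {T} ∩ {A,T} = {T} (intersection, +0)
HKSW@2: {T} ∩ {T} = {T} (intersection, +0)
KW@3: {T} ∪ {A} = {A,T} (union, +1)
HKW@3: {T} ∩ {A,T} = {T} (intersection, +0)
HKSW@3: {T} ∩ {T} = {T} (intersection, +0)
KW@4: {A} ∩ {A} = {A} (intersection, +0)
HKW@4: {T} ∪ {A} = {A,T} (union, +1)
HKSW@4: {A,T} ∪ {C} = {A,C,T} (union, +1)
per-site changes: [2, 1, 1, 1, 2]; total = 7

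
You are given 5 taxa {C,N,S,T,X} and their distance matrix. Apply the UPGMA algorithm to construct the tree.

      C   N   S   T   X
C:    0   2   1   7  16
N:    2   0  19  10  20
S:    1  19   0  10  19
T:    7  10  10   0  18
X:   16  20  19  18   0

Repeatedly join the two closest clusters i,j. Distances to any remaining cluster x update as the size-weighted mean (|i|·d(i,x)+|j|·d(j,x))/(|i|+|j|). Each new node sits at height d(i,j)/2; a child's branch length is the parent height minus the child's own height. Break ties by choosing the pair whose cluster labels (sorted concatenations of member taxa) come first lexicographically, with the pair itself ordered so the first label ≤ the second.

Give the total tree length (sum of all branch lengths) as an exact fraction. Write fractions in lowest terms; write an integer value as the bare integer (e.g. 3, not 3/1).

iteration 1: select C,S (d=1); attach at lengths (1/2, 1/2); label the merged cluster CS
  updated: d(CS,N)=21/2, d(CS,T)=17/2, d(CS,X)=35/2
iteration 2: select CS,T (d=17/2); attach at lengths (15/4, 17/4); label the merged cluster CST
  updated: d(CST,N)=31/3, d(CST,X)=53/3
iteration 3: select CST,N (d=31/3); attach at lengths (11/12, 31/6); label the merged cluster CNST
  updated: d(CNST,X)=73/4
iteration 4: select CNST,X (d=73/4); attach at lengths (95/24, 73/8); label the merged cluster CNSTX
final tree: ((((C:1/2,S:1/2):15/4,T:17/4):11/12,N:31/6):95/24,X:73/8)
total length: 169/6

169/6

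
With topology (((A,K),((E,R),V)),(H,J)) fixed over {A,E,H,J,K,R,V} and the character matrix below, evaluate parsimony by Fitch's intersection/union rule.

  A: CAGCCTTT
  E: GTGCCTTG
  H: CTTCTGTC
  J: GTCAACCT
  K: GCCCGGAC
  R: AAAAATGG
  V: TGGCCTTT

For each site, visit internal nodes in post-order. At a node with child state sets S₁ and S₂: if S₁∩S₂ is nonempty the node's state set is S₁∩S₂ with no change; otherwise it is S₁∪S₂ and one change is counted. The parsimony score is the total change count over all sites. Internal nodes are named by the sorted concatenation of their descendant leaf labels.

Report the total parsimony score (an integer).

AK@0: {C} ∪ {G} = {C,G} (union, +1)
ER@0: {G} ∪ {A} = {A,G} (union, +1)
ERV@0: {A,G} ∪ {T} = {A,G,T} (union, +1)
AEKRV@0: {C,G} ∩ {A,G,T} = {G} (intersection, +0)
HJ@0: {C} ∪ {G} = {C,G} (union, +1)
AEHJKRV@0: {G} ∩ {C,G} = {G} (intersection, +0)
AK@1: {A} ∪ {C} = {A,C} (union, +1)
ER@1: {T} ∪ {A} = {A,T} (union, +1)
ERV@1: {A,T} ∪ {G} = {A,G,T} (union, +1)
AEKRV@1: {A,C} ∩ {A,G,T} = {A} (intersection, +0)
HJ@1: {T} ∩ {T} = {T} (intersection, +0)
AEHJKRV@1: {A} ∪ {T} = {A,T} (union, +1)
AK@2: {G} ∪ {C} = {C,G} (union, +1)
ER@2: {G} ∪ {A} = {A,G} (union, +1)
ERV@2: {A,G} ∩ {G} = {G} (intersection, +0)
AEKRV@2: {C,G} ∩ {G} = {G} (intersection, +0)
HJ@2: {T} ∪ {C} = {C,T} (union, +1)
AEHJKRV@2: {G} ∪ {C,T} = {C,G,T} (union, +1)
AK@3: {C} ∩ {C} = {C} (intersection, +0)
ER@3: {C} ∪ {A} = {A,C} (union, +1)
ERV@3: {A,C} ∩ {C} = {C} (intersection, +0)
AEKRV@3: {C} ∩ {C} = {C} (intersection, +0)
HJ@3: {C} ∪ {A} = {A,C} (union, +1)
AEHJKRV@3: {C} ∩ {A,C} = {C} (intersection, +0)
AK@4: {C} ∪ {G} = {C,G} (union, +1)
ER@4: {C} ∪ {A} = {A,C} (union, +1)
ERV@4: {A,C} ∩ {C} = {C} (intersection, +0)
AEKRV@4: {C,G} ∩ {C} = {C} (intersection, +0)
HJ@4: {T} ∪ {A} = {A,T} (union, +1)
AEHJKRV@4: {C} ∪ {A,T} = {A,C,T} (union, +1)
AK@5: {T} ∪ {G} = {G,T} (union, +1)
ER@5: {T} ∩ {T} = {T} (intersection, +0)
ERV@5: {T} ∩ {T} = {T} (intersection, +0)
AEKRV@5: {G,T} ∩ {T} = {T} (intersection, +0)
HJ@5: {G} ∪ {C} = {C,G} (union, +1)
AEHJKRV@5: {T} ∪ {C,G} = {C,G,T} (union, +1)
AK@6: {T} ∪ {A} = {A,T} (union, +1)
ER@6: {T} ∪ {G} = {G,T} (union, +1)
ERV@6: {G,T} ∩ {T} = {T} (intersection, +0)
AEKRV@6: {A,T} ∩ {T} = {T} (intersection, +0)
HJ@6: {T} ∪ {C} = {C,T} (union, +1)
AEHJKRV@6: {T} ∩ {C,T} = {T} (intersection, +0)
AK@7: {T} ∪ {C} = {C,T} (union, +1)
ER@7: {G} ∩ {G} = {G} (intersection, +0)
ERV@7: {G} ∪ {T} = {G,T} (union, +1)
AEKRV@7: {C,T} ∩ {G,T} = {T} (intersection, +0)
HJ@7: {C} ∪ {T} = {C,T} (union, +1)
AEHJKRV@7: {T} ∩ {C,T} = {T} (intersection, +0)
per-site changes: [4, 4, 4, 2, 4, 3, 3, 3]; total = 27

27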